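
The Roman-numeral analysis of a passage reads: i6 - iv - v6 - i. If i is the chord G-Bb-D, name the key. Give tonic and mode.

i is given as G-Bb-D — a minor triad with root G.
If G is scale degree 1 and the mode makes that degree carry a minor triad, the tonic is G and the mode is minor.

G minor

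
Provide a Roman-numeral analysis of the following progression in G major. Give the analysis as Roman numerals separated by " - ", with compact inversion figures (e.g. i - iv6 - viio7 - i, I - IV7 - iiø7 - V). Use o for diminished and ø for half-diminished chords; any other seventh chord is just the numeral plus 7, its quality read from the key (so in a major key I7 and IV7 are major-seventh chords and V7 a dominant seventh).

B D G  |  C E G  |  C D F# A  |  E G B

B-D-G: root G is the tonic; major triad there is I6.
C-E-G: root C is the subdominant; major triad there is IV.
C-D-F#-A: root D is the dominant; dominant seventh chord there is V42.
E-G-B: minor triad on E = scale degree 6 → vi.

I6 - IV - V42 - vi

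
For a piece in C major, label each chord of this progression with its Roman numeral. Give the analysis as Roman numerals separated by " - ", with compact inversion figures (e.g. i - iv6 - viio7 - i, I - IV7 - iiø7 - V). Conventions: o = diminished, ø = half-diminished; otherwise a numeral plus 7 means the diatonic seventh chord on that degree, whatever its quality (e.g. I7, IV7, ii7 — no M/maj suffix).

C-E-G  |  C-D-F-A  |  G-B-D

C-E-G has root C, degree 1 in C major, so I.
C-D-F-A: root D is the supertonic; minor seventh chord there is ii42.
G-B-D: major triad on G = scale degree 5 → V.

I - ii42 - V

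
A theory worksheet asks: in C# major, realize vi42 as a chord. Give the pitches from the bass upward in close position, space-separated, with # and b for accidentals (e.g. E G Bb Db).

G# A# C# E#

In C# major, scale degree 6 is A#, and the diatonic chord built there is a minor seventh chord.
That chord is spelled A#-C#-E#-G#.
With the 42 figure the chord is in third inversion; from the bass G# upward in close position it reads G#-A#-C#-E#.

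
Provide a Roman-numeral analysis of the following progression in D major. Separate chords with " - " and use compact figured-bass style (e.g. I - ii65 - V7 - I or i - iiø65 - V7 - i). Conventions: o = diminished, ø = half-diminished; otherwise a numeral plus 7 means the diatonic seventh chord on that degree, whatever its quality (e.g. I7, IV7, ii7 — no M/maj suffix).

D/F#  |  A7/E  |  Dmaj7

I6 - V43 - I7

D/F#: major triad on D = scale degree 1 → I6.
A7/E has root A, degree 5 in D major, so V43.
Dmaj7: root D is the tonic; major seventh chord there is I7.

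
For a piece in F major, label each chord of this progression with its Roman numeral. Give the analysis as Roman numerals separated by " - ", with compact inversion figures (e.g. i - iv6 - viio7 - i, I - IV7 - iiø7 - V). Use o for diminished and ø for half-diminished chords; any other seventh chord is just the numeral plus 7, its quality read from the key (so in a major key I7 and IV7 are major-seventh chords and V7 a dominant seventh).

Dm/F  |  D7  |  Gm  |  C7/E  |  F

Dm/F: minor triad on D = scale degree 6 → vi6.
D7: a dominant seventh chord on D, the applied dominant of ii → V7/ii.
Gm has root G, degree 2 in F major, so ii.
C7/E: dominant seventh chord on C = scale degree 5 → V65.
F has root F, degree 1 in F major, so I.

vi6 - V7/ii - ii - V65 - I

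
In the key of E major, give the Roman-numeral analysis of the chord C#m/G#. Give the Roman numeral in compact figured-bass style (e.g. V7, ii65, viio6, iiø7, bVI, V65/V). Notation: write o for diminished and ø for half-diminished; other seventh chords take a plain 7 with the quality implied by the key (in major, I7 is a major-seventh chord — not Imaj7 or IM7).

The pitches C#-E-G# form a minor triad rooted on C#.
C# is scale degree 6 in E major, and a minor triad on that degree is written vi.
With G# in the bass the chord is in second inversion, so the figured bass is 64.

vi64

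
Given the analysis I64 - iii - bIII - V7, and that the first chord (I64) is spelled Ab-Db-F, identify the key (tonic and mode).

Db major

I64 is given as Ab-Db-F — a major triad with root Db.
If Db is scale degree 1 and the mode makes that degree carry a major triad, the tonic is Db and the mode is major.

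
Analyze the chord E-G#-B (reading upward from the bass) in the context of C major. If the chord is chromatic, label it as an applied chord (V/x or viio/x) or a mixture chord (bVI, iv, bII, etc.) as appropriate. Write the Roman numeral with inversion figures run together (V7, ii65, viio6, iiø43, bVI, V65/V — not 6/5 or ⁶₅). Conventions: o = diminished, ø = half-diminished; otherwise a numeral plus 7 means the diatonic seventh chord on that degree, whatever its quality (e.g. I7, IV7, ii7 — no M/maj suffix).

The pitches E-G#-B form a major triad rooted on E.
E is not a diatonic chord root with this quality in C major, but it lies a perfect fifth above A (vi), so the chord functions as an applied dominant of vi.

V/vi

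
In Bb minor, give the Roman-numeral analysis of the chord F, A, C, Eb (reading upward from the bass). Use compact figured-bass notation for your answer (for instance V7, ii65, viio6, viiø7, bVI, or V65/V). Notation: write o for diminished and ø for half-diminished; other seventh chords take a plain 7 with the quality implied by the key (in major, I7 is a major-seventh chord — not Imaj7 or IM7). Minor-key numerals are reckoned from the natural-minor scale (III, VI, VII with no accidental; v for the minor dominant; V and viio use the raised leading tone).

The pitches F-A-C-Eb form a dominant seventh chord rooted on F.
F is scale degree 5 in Bb minor, and a dominant seventh chord on that degree is written V7.

V7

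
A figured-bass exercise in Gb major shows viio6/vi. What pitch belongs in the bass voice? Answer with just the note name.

F

The applied chord viio6/vi is rooted on D: D-F-Ab.
The figure 6 means first inversion — the third is in the bass.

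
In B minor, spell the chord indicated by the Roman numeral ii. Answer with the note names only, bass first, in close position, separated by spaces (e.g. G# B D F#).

C# E G#

ii is the minor supertonic, borrowed from the parallel major (the Dorian ii). In B minor that root is C#.
So the chord is C#-E-G#, a minor triad.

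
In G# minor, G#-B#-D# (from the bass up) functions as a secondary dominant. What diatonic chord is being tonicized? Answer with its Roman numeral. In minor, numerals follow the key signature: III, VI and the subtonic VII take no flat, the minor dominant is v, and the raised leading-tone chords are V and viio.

The chord is a major triad on G#.
A dominant resolves down a perfect fifth: G# → C#. In G# minor, C# is scale degree 4, i.e. iv.

iv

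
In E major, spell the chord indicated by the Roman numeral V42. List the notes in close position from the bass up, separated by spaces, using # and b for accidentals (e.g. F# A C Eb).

The numeral's case and figure indicate a dominant seventh chord. In E major its root, scale degree 5, is B.
Stacking thirds from B gives B-D#-F#-A.
The figured bass 42 indicates third inversion, placing the seventh (A) in the bass: A-B-D#-F#.

A B D# F#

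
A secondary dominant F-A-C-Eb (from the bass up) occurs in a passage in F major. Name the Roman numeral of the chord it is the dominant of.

IV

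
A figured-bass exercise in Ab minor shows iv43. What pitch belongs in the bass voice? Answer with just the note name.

iv in Ab minor has root Db; the chord is Db-Fb-Ab-Cb.
The figure 43 means second inversion — the fifth is in the bass.

Ab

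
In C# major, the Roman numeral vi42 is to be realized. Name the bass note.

G#

vi in C# major has root A#; the chord is A#-C#-E#-G#.
The figure 42 means third inversion — the seventh is in the bass.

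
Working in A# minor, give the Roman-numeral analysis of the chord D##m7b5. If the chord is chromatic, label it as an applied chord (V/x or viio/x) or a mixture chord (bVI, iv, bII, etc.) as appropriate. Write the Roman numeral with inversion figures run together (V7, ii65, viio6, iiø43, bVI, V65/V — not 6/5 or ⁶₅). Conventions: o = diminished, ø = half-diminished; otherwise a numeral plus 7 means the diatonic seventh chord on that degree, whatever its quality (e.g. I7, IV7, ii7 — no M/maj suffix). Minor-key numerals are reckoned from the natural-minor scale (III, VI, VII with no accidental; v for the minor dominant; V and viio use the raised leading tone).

The pitches D##-F##-A#-C## form a half-diminished seventh chord rooted on D##.
D## sits a half step below E# (V in A# minor); a diminished chord there is the applied leading-tone chord of V.

viiø7/V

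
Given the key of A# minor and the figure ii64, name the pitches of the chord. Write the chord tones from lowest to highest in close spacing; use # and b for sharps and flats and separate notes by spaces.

ii64 is the minor supertonic, borrowed from the parallel major (the Dorian ii). In A# minor that root is B#.
So the chord is B#-D#-F##.
The figured bass 64 indicates second inversion, placing the fifth (F##) in the bass: F##-B#-D#.

F## B# D#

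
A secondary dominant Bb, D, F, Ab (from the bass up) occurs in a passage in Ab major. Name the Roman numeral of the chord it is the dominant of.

V

The chord is a dominant seventh chord on Bb.
A dominant resolves down a perfect fifth: Bb → Eb. In Ab major, Eb is scale degree 5, i.e. V.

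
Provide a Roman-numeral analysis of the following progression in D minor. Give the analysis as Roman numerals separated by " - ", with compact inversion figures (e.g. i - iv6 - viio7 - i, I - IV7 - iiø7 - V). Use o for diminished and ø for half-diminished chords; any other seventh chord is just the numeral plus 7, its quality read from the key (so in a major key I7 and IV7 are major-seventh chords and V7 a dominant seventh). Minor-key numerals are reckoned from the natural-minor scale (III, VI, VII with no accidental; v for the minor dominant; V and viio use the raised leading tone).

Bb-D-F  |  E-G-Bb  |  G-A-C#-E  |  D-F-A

VI - iio - V42 - i

Bb-D-F: major triad on Bb = scale degree 6 → VI.
E-G-Bb has root E, degree 2 in D minor, so iio.
G-A-C#-E: root A is the dominant; dominant seventh chord there is V42.
D-F-A: minor triad on D = scale degree 1 → i.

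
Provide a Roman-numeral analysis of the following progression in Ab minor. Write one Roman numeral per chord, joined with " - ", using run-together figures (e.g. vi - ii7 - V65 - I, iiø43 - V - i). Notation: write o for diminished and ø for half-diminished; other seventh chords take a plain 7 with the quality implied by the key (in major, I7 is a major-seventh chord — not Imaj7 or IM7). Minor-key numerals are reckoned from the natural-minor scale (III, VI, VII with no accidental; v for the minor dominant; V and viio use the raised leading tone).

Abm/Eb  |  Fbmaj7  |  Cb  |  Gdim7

Abm/Eb: minor triad on Ab = scale degree 1 → i64.
Fbmaj7 has root Fb, degree 6 in Ab minor, so VI7.
Cb: root Cb is the mediant; major triad there is III.
Gdim7: fully diminished seventh chord on G = scale degree 7 → viio7.

i64 - VI7 - III - viio7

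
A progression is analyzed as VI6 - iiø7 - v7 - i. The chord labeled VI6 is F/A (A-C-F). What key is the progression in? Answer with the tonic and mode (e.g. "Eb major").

A minor

VI6 is given as A-C-F — a major triad with root F.
VI6 on F implies F is the submediant; that puts the tonic at A, and the uppercase numeral fits minor mode.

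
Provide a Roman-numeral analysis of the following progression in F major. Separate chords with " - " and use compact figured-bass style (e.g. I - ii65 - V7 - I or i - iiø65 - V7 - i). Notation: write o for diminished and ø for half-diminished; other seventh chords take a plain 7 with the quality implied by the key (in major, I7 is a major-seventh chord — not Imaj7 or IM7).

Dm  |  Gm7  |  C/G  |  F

vi - ii7 - V64 - I

Dm: minor triad on D = scale degree 6 → vi.
Gm7 has root G, degree 2 in F major, so ii7.
C/G: major triad on C = scale degree 5 → V64.
F: root F is the tonic; major triad there is I.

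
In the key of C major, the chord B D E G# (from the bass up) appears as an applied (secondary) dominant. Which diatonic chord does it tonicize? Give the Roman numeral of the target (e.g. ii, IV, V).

vi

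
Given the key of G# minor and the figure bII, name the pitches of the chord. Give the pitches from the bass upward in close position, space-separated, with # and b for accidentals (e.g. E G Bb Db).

Scale degree 2 in G# minor is A#; lowering it a half step gives A. bII is the Neapolitan chord — a major triad on the lowered second degree.
So the chord is A-C#-E.

A C# E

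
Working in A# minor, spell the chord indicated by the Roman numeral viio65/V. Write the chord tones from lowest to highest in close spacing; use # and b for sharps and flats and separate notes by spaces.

F## A# C# D##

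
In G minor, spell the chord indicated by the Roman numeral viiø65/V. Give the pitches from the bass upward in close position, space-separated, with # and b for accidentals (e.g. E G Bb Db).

The slash marks an applied leading-tone chord: viio of V. In G minor, V is D, so the leading tone to it is C#, a half step below.
Building a half-diminished seventh chord on C# gives C#-E-G-B.
With the 65 figure the chord is in first inversion; from the bass E upward in close position it reads E-G-B-C#.

E G B C#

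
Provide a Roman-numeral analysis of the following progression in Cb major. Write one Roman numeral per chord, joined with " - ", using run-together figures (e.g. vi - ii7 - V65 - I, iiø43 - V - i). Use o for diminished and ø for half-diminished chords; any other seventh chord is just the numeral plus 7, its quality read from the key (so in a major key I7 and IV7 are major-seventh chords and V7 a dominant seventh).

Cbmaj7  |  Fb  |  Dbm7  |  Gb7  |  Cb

I7 - IV - ii7 - V7 - I

Cbmaj7 has root Cb, degree 1 in Cb major, so I7.
Fb: major triad on Fb = scale degree 4 → IV.
Dbm7: root Db is the supertonic; minor seventh chord there is ii7.
Gb7 has root Gb, degree 5 in Cb major, so V7.
Cb: root Cb is the tonic; major triad there is I.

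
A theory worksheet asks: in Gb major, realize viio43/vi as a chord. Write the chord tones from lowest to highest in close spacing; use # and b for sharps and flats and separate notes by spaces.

Ab Cb D F

viio43/vi is a secondary leading-tone chord. The target vi is Eb in Gb major; the applied chord is rooted a semitone below, on D.
Building a fully diminished seventh chord on D gives D-F-Ab-Cb.
With the 43 figure the chord is in second inversion; from the bass Ab upward in close position it reads Ab-Cb-D-F.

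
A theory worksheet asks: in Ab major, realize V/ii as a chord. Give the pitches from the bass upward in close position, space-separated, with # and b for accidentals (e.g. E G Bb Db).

V/ii is a secondary dominant — the dominant triad of ii. ii in Ab major is Bb, so the applied chord's root is F, a perfect fifth above.
Building a major triad on F gives F-A-C.

F A C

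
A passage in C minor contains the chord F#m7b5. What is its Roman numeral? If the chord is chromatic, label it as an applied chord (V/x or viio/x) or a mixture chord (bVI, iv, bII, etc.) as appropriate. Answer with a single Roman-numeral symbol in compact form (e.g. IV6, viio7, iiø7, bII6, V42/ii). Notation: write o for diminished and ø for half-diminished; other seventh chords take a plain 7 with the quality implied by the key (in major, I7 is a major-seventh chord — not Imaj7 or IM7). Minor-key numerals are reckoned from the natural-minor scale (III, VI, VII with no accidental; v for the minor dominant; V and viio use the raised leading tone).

viiø7/V

Stacked in thirds the chord is F#-A-C-E: a half-diminished seventh chord on F#.
F# sits a half step below G (V in C minor); a diminished chord there is the applied leading-tone chord of V.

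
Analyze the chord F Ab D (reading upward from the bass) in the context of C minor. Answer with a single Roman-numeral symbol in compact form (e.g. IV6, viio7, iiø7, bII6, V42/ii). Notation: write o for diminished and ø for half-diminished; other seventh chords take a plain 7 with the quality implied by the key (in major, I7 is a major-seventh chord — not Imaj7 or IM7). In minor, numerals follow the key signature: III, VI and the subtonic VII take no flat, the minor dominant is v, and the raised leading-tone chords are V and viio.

The pitches D-F-Ab form a diminished triad rooted on D.
In C minor, D is the supertonic; the diatonic diminished triad there is iio.
With F in the bass the chord is in first inversion, so the figured bass is 6.

iio6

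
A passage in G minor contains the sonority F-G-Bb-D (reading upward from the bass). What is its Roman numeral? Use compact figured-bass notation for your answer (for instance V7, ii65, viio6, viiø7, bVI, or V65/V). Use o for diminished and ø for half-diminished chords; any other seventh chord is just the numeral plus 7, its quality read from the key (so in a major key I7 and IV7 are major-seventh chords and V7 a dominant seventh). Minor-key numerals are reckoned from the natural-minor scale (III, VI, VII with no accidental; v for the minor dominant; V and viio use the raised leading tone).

The pitches G-Bb-D-F form a minor seventh chord rooted on G.
G is scale degree 1 in G minor, and a minor seventh chord on that degree is written i7.
With F in the bass the chord is in third inversion, so the figured bass is 42.

i42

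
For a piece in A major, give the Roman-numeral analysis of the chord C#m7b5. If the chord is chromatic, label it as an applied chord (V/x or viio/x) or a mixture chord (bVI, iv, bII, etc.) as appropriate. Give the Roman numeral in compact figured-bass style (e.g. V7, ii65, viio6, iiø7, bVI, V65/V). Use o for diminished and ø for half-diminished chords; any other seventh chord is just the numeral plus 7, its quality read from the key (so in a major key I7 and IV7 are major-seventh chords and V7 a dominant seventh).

viiø7/IV

The pitches C#-E-G-B form a half-diminished seventh chord rooted on C#.
C# sits a half step below D (IV in A major); a diminished chord there is the applied leading-tone chord of IV.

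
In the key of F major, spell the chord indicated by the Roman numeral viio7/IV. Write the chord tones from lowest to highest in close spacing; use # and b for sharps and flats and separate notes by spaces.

A C Eb Gb

viio7/IV is a secondary leading-tone chord. The target IV is Bb in F major; the applied chord is rooted a semitone below, on A.
Building a fully diminished seventh chord on A gives A-C-Eb-Gb.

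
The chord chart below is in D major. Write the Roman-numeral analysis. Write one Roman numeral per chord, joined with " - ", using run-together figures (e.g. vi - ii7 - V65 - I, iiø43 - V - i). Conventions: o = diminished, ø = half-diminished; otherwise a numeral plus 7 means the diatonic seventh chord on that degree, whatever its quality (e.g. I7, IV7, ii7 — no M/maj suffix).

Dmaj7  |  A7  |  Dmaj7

Dmaj7: root D is the tonic; major seventh chord there is I7.
A7: root A is the dominant; dominant seventh chord there is V7.
Dmaj7 has root D, degree 1 in D major, so I7.

I7 - V7 - I7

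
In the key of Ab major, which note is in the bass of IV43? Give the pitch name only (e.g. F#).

IV in Ab major has root Db; the chord is Db-F-Ab-C.
The figure 43 means second inversion — the fifth is in the bass.

Ab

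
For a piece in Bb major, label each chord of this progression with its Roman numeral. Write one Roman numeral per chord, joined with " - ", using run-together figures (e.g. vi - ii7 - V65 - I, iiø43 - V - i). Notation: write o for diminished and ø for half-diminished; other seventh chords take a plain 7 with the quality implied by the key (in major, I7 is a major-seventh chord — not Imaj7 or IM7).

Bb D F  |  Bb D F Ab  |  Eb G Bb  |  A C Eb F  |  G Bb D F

I - V7/IV - IV - V65 - vi7

Bb-D-F has root Bb, degree 1 in Bb major, so I.
Bb-D-F-Ab: a dominant seventh chord on Bb, the applied dominant of IV → V7/IV.
Eb-G-Bb: major triad on Eb = scale degree 4 → IV.
A-C-Eb-F has root F, degree 5 in Bb major, so V65.
G-Bb-D-F: minor seventh chord on G = scale degree 6 → vi7.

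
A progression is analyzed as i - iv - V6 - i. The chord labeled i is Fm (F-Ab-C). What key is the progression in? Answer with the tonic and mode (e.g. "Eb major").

The anchor chord is a minor triad on F, labeled i.
If F is scale degree 1 and the mode makes that degree carry a minor triad, the tonic is F and the mode is minor.

F minor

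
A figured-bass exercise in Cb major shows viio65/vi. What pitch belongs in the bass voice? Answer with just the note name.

Bb

The applied chord viio65/vi is rooted on G: G-Bb-Db-Fb.
The figure 65 means first inversion — the third is in the bass.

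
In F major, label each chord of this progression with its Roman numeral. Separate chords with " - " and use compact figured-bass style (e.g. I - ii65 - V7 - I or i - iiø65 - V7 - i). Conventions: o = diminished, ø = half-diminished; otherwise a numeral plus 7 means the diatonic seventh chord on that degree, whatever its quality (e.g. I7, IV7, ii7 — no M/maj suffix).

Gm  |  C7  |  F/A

Gm: root G is the supertonic; minor triad there is ii.
C7: root C is the dominant; dominant seventh chord there is V7.
F/A: root F is the tonic; major triad there is I6.

ii - V7 - I6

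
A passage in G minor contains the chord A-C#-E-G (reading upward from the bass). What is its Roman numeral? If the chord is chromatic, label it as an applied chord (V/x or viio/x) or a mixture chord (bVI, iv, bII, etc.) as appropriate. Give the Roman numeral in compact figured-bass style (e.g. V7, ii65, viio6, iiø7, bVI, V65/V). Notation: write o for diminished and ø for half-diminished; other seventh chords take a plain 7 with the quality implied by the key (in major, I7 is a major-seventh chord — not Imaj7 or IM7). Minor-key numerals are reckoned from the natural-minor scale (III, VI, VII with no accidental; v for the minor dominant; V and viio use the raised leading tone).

Stacked in thirds the chord is A-C#-E-G: a dominant seventh chord on A.
A is not a diatonic chord root with this quality in G minor, but it lies a perfect fifth above D (V), so the chord functions as an applied dominant of V.

V7/V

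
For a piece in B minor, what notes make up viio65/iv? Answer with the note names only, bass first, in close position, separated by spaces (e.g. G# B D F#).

The slash marks an applied leading-tone chord: viio of iv. In B minor, iv is E, so the leading tone to it is D#, a half step below.
Building a fully diminished seventh chord on D# gives D#-F#-A-C.
With the 65 figure the chord is in first inversion; from the bass F# upward in close position it reads F#-A-C-D#.

F# A C D#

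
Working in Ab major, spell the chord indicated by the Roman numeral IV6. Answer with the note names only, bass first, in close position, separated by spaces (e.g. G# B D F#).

F Ab Db

In Ab major, the fourth degree is Db, and the diatonic chord built there is a major triad.
That chord is spelled Db-F-Ab.
With the 6 figure the chord is in first inversion; from the bass F upward in close position it reads F-Ab-Db.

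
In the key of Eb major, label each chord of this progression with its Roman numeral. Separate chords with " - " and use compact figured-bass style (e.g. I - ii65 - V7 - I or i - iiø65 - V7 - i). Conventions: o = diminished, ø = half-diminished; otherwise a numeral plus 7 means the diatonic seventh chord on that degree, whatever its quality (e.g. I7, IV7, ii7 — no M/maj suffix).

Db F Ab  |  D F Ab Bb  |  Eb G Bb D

Db-F-Ab: Db with this quality isn't in the key; it's bVII, borrowed from the parallel minor.
D-F-Ab-Bb: root Bb is the dominant; dominant seventh chord there is V65.
Eb-G-Bb-D has root Eb, degree 1 in Eb major, so I7.

bVII - V65 - I7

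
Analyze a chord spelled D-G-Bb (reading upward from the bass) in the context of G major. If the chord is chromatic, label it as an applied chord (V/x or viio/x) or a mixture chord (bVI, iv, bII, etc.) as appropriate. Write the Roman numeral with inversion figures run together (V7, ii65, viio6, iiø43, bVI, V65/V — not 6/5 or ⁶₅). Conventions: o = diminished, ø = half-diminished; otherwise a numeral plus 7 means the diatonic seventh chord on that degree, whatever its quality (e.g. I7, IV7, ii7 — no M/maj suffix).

i64

Stacked in thirds the chord is G-Bb-D: a minor triad on G.
G is the first degree of G major. This is the minor tonic, borrowed from the parallel minor.
With D in the bass the chord is in second inversion, so the figured bass is 64.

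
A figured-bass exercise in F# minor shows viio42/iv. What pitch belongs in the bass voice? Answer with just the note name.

The applied chord viio42/iv is rooted on A#: A#-C#-E-G.
The figure 42 means third inversion — the seventh is in the bass.

G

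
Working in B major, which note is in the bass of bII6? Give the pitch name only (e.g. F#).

E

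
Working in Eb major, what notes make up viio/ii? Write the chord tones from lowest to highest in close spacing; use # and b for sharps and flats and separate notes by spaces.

viio/ii is a secondary leading-tone chord. The target ii is F in Eb major; the applied chord is rooted a semitone below, on E.
Building a diminished triad on E gives E-G-Bb.

E G Bb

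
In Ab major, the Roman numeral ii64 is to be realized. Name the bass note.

F

ii in Ab major has root Bb; the chord is Bb-Db-F.
The figure 64 means second inversion — the fifth is in the bass.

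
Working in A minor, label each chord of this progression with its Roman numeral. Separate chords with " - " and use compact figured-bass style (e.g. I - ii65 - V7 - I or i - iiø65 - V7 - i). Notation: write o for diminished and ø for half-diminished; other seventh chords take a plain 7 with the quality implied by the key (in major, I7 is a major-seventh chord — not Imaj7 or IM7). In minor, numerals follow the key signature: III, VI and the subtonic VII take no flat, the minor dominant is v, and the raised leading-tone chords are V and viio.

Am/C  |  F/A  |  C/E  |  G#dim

i6 - VI6 - III6 - viio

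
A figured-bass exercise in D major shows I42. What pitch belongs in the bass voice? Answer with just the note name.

I in D major has root D; the chord is D-F#-A-C#.
The figure 42 means third inversion — the seventh is in the bass.

C#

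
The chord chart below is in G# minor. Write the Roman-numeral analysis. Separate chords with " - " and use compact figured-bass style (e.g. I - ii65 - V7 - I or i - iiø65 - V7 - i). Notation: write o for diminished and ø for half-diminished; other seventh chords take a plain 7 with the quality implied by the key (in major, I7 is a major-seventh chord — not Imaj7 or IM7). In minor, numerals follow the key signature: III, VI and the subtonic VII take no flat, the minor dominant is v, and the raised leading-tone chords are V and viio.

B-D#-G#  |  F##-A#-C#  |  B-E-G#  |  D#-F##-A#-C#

B-D#-G# has root G#, degree 1 in G# minor, so i6.
F##-A#-C# has root F##, degree 7 in G# minor, so viio.
B-E-G#: major triad on E = scale degree 6 → VI64.
D#-F##-A#-C#: root D# is the dominant; dominant seventh chord there is V7.

i6 - viio - VI64 - V7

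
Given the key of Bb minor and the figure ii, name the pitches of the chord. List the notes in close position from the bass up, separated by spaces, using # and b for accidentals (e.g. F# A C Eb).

Scale degree 2 in Bb minor is C; here the chord built on it is altered to a minor triad. ii is the minor supertonic, borrowed from the parallel major (the Dorian ii).
So the chord is C-Eb-G.

C Eb G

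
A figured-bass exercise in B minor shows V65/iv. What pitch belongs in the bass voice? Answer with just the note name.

D#

The applied chord V65/iv is rooted on B: B-D#-F#-A.
The figure 65 means first inversion — the third is in the bass.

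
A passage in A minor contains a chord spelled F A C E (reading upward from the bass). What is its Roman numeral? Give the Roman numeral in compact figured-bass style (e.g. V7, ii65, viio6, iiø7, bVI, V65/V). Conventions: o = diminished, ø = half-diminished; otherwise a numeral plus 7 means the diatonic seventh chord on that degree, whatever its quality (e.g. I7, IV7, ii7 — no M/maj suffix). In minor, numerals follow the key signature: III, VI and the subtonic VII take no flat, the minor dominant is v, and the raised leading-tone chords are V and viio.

Stacked in thirds the chord is F-A-C-E: a major seventh chord on F.
F is scale degree 6 in A minor, and a major seventh chord on that degree is written VI7.

VI7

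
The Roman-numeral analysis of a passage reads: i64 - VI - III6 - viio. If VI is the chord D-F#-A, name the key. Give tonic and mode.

VI is given as D-F#-A — a major triad with root D.
If D is scale degree 6 and the mode makes that degree carry a major triad, the tonic is F# and the mode is minor.

F# minor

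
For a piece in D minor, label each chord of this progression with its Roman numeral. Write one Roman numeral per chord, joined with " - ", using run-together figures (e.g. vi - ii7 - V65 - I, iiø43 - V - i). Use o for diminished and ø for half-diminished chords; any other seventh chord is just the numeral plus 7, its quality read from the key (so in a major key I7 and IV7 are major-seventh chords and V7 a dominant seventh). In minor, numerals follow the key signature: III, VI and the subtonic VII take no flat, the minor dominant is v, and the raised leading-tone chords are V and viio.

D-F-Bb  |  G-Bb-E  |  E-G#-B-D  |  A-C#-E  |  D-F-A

VI6 - iio6 - V7/V - V - i

D-F-Bb has root Bb, degree 6 in D minor, so VI6.
G-Bb-E: diminished triad on E = scale degree 2 → iio6.
E-G#-B-D is the secondary dominant of V (dominant seventh chord on E): V7/V.
A-C#-E: major triad on A = scale degree 5 → V.
D-F-A: root D is the tonic; minor triad there is i.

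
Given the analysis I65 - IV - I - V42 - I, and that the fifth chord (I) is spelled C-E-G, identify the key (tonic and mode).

C major

The anchor chord is a major triad on C, labeled I.
If C is scale degree 1 and the mode makes that degree carry a major triad, the tonic is C and the mode is major.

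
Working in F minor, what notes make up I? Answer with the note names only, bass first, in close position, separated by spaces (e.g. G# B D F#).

F A C

Scale degree 1 in F minor is F; here the chord built on it is altered to a major triad. I is the major tonic (Picardy third), borrowed from the parallel major.
So the chord is F-A-C, a major triad.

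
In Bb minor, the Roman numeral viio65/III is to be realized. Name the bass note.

The applied chord viio65/III is rooted on C: C-Eb-Gb-Bbb.
The figure 65 means first inversion — the third is in the bass.

Eb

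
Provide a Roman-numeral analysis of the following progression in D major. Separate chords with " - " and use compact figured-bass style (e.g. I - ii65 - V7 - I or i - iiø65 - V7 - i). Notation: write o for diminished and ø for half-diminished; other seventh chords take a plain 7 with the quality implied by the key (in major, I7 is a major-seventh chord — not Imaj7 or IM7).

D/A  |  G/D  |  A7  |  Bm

D/A: major triad on D = scale degree 1 → I64.
G/D: root G is the subdominant; major triad there is IV64.
A7: dominant seventh chord on A = scale degree 5 → V7.
Bm has root B, degree 6 in D major, so vi.

I64 - IV64 - V7 - vi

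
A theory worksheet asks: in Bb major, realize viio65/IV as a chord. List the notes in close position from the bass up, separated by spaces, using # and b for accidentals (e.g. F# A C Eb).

F Ab Cb D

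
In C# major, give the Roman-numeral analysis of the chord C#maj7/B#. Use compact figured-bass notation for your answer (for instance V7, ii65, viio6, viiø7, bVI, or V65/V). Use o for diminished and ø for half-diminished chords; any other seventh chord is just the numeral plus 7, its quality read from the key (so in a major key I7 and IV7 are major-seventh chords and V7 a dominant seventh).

Stacked in thirds the chord is C#-E#-G#-B#: a major seventh chord on C#.
C# is scale degree 1 in C# major, and a major seventh chord on that degree is written I7.
With B# in the bass the chord is in third inversion, so the figured bass is 42.

I42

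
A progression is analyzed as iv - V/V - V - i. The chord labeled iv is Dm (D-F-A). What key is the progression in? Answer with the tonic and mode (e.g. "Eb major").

iv is given as D-F-A — a minor triad with root D.
If D is scale degree 4 and the mode makes that degree carry a minor triad, the tonic is A and the mode is minor.

A minor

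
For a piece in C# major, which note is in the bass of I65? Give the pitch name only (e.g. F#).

E#

I in C# major has root C#; the chord is C#-E#-G#-B#.
The figure 65 means first inversion — the third is in the bass.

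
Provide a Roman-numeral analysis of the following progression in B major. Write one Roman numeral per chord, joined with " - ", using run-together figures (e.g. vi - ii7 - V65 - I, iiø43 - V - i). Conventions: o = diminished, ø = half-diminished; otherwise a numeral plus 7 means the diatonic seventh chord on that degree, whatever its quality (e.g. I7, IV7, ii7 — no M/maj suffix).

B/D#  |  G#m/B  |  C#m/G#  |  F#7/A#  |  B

I6 - vi6 - ii64 - V65 - I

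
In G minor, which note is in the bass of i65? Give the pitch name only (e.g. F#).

i in G minor has root G; the chord is G-Bb-D-F.
The figure 65 means first inversion — the third is in the bass.

Bb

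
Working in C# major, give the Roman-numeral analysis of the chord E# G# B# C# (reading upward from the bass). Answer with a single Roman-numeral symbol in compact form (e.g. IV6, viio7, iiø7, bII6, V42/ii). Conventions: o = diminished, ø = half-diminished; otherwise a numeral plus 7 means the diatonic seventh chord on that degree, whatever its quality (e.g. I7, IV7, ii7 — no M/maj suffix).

I65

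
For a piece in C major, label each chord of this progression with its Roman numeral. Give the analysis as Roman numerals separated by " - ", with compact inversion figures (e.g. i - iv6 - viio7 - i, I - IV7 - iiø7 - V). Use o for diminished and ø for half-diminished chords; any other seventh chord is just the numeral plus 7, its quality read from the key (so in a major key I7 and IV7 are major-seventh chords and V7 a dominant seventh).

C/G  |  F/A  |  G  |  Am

I64 - IV6 - V - vi

C/G: root C is the tonic; major triad there is I64.
F/A: root F is the subdominant; major triad there is IV6.
G has root G, degree 5 in C major, so V.
Am: minor triad on A = scale degree 6 → vi.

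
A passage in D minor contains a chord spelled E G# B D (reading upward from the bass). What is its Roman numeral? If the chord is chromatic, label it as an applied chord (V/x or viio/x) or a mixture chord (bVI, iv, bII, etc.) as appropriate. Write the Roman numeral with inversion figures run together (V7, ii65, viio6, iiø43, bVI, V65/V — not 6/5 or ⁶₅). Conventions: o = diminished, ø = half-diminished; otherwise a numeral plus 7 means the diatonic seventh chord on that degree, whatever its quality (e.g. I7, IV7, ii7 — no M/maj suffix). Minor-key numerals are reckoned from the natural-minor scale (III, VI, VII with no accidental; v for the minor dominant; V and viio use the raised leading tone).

V7/V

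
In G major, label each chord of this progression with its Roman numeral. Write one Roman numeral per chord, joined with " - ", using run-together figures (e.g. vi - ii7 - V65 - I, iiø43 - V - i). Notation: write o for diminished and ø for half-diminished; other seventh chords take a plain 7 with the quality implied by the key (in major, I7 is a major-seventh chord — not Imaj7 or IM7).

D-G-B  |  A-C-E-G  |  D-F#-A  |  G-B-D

I64 - ii7 - V - I

D-G-B: major triad on G = scale degree 1 → I64.
A-C-E-G has root A, degree 2 in G major, so ii7.
D-F#-A has root D, degree 5 in G major, so V.
G-B-D: root G is the tonic; major triad there is I.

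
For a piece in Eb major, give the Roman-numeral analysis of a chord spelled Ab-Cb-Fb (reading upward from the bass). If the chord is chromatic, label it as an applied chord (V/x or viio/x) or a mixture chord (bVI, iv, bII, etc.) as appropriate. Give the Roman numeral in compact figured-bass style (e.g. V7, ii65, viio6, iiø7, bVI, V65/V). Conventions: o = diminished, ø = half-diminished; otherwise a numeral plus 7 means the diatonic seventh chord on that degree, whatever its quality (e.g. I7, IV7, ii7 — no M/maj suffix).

bII6

The pitches Fb-Ab-Cb form a major triad rooted on Fb.
Fb is the lowered second degree of Eb major (diatonic 2 would be F). This is the Neapolitan sixth — a major triad on the lowered second degree, here in its customary first inversion.
With Ab in the bass the chord is in first inversion, so the figured bass is 6.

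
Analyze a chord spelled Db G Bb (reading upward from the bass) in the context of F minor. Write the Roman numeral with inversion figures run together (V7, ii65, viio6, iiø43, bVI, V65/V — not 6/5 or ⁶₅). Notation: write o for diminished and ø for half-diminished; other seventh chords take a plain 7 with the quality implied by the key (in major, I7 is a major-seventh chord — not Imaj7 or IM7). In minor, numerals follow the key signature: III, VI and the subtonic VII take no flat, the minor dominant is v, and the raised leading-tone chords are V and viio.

Stacked in thirds the chord is G-Bb-Db: a diminished triad on G.
G is scale degree 2 in F minor, and a diminished triad on that degree is written iio.
With Db in the bass the chord is in second inversion, so the figured bass is 64.

iio64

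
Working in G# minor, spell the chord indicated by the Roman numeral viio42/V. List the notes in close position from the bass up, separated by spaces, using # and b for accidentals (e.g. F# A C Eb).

B C## E# G#

viio42/V is a secondary leading-tone chord. The target V is D# in G# minor; the applied chord is rooted a semitone below, on C##.
Building a fully diminished seventh chord on C## gives C##-E#-G#-B.
The figured bass 42 indicates third inversion, placing the seventh (B) in the bass: B-C##-E#-G#.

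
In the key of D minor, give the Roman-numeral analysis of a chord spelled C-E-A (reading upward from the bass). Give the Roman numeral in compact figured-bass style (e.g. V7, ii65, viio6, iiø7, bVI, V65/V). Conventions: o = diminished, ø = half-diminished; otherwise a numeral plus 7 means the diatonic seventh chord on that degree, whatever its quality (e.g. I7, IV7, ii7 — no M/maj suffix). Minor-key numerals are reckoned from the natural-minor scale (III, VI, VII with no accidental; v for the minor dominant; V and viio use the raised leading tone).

v6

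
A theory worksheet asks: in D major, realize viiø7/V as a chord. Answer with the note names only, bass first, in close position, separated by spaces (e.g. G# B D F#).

The slash marks an applied leading-tone chord: viio of V. In D major, V is A, so the leading tone to it is G#, a half step below.
Building a half-diminished seventh chord on G# gives G#-B-D-F#.

G# B D F#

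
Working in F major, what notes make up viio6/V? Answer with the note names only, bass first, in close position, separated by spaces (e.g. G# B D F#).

The slash marks an applied leading-tone chord: viio of V. In F major, V is C, so the leading tone to it is B, a half step below.
Building a diminished triad on B gives B-D-F.
The figured bass 6 indicates first inversion, placing the third (D) in the bass: D-F-B.

D F B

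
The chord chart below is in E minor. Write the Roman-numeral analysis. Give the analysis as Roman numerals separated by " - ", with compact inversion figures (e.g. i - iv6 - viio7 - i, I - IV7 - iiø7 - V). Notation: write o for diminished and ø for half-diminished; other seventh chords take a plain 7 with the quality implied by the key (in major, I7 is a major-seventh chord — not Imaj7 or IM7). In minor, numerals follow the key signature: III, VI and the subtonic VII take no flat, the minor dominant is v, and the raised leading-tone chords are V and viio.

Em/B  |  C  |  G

Em/B: minor triad on E = scale degree 1 → i64.
C: root C is the submediant; major triad there is VI.
G: major triad on G = scale degree 3 → III.

i64 - VI - III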